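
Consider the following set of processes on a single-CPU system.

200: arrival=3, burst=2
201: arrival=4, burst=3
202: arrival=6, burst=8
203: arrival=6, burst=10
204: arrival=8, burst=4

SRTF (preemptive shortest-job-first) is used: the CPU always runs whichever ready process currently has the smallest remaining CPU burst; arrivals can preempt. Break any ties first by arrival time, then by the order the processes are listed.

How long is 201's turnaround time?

4

Gantt: | idle 0-3 | 200 3-5 | 201 5-8 | 204 8-12 | 202 12-20 | 203 20-30 |
Completion: 200=5  201=8  202=20  203=30  204=12
Turnaround (C−A): 200=2  201=4  202=14  203=24  204=4
Turnaround(201) = completion − arrival = 8 − 4 = 4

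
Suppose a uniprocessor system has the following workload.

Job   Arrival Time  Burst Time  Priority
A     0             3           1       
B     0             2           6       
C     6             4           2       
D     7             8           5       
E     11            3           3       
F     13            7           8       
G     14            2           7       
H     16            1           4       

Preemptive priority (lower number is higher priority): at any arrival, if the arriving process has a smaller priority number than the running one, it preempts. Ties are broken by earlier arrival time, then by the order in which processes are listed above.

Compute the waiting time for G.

8

Schedule: | A 0-3 | B 3-5 | idle 5-6 | C 6-10 | D 10-11 | E 11-14 | D 14-16 | H 16-17 | D 17-22 | G 22-24 | F 24-31 |
Completion: A=3  B=5  C=10  D=22  E=14  F=31  G=24  H=17
Turnaround (C−A): A=3  B=5  C=4  D=15  E=3  F=18  G=10  H=1
Waiting(G) = turnaround − burst = 10 − 2 = 8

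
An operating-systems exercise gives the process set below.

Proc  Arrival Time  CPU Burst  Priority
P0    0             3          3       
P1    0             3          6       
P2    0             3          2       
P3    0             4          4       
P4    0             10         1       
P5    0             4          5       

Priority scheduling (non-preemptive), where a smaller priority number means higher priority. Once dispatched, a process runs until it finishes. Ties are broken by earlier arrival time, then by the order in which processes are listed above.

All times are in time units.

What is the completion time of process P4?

10

Gantt: | P4 0-10 | P2 10-13 | P0 13-16 | P3 16-20 | P5 20-24 | P1 24-27 |
Completion: P0=16  P1=27  P2=13  P3=20  P4=10  P5=24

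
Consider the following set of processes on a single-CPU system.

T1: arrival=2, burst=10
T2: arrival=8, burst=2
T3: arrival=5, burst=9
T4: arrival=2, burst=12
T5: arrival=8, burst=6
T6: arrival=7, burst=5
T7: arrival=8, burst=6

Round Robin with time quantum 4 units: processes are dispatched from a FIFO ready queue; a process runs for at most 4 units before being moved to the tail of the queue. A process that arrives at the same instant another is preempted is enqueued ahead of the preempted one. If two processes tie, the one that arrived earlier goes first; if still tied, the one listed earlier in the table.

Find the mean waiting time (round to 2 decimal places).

Timeline: | idle 0-2 | T1 2-6 | T4 6-10 | T3 10-14 | T1 14-18 | T6 18-22 | T2 22-24 | T5 24-28 | T7 28-32 | T4 32-36 | T3 36-40 | T1 40-42 | T6 42-43 | T5 43-45 | T7 45-47 | T4 47-51 | T3 51-52 |
Completion: T1=42  T2=24  T3=52  T4=51  T5=45  T6=43  T7=47
Turnaround (C−A): T1=40  T2=16  T3=47  T4=49  T5=37  T6=36  T7=39
Waiting times: T1=30, T2=14, T3=38, T4=37, T5=31, T6=31, T7=33
Average waiting = (30+14+38+37+31+31+33) / 7 = 214/7 = 30.57

30.57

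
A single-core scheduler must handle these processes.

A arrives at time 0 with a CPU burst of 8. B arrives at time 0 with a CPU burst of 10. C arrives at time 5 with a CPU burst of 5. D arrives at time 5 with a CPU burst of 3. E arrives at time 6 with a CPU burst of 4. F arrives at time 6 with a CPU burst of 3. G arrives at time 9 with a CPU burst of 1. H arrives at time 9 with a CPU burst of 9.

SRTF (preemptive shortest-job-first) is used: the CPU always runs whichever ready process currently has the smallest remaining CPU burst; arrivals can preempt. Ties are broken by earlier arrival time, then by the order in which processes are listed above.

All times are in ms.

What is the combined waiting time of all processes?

Gantt: | A 0-8 | D 8-9 | G 9-10 | D 10-12 | F 12-15 | E 15-19 | C 19-24 | H 24-33 | B 33-43 |
Completion: A=8  B=43  C=24  D=12  E=19  F=15  G=10  H=33
Turnaround (C−A): A=8  B=43  C=19  D=7  E=13  F=9  G=1  H=24
Waiting = turnaround − burst: A=0, B=33, C=14, D=4, E=9, F=6, G=0, H=15
Total waiting = 0 + 33 + 14 + 4 + 9 + 6 + 0 + 15 = 81

81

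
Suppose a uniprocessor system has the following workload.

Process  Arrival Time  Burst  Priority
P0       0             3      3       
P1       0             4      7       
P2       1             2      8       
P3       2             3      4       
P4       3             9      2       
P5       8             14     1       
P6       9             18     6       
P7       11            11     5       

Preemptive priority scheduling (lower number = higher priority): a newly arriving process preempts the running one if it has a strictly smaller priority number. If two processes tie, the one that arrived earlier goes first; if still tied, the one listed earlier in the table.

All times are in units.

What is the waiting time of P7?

Gantt: | P0 0-3 | P4 3-8 | P5 8-22 | P4 22-26 | P3 26-29 | P7 29-40 | P6 40-58 | P1 58-62 | P2 62-64 |
Completion: P0=3  P1=62  P2=64  P3=29  P4=26  P5=22  P6=58  P7=40
Turnaround (C−A): P0=3  P1=62  P2=63  P3=27  P4=23  P5=14  P6=49  P7=29
Waiting(P7) = turnaround − burst = 29 − 11 = 18

18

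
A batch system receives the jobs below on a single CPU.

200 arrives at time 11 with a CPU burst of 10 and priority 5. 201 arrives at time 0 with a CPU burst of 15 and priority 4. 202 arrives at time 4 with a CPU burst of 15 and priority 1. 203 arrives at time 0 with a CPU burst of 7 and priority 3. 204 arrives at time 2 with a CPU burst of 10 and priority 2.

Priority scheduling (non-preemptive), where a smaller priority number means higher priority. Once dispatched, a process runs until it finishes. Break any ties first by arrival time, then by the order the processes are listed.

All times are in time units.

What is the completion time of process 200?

57

Timeline: | 203 0-7 | 202 7-22 | 204 22-32 | 201 32-47 | 200 47-57 |
Completion: 200=57  201=47  202=22  203=7  204=32
Turnaround (C−A): 200=46  201=47  202=18  203=7  204=30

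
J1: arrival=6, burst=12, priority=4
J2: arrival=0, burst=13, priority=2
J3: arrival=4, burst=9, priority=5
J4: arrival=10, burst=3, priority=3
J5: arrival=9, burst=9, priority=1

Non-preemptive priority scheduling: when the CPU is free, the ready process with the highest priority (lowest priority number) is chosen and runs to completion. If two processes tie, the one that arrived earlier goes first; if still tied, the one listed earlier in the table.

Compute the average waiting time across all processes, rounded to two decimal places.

13.60

Gantt: | J2 0-13 | J5 13-22 | J4 22-25 | J1 25-37 | J3 37-46 |
Completion: J1=37  J2=13  J3=46  J4=25  J5=22
Waiting times: J1=19, J2=0, J3=33, J4=12, J5=4
Average waiting = (19+0+33+12+4) / 5 = 68/5 = 13.60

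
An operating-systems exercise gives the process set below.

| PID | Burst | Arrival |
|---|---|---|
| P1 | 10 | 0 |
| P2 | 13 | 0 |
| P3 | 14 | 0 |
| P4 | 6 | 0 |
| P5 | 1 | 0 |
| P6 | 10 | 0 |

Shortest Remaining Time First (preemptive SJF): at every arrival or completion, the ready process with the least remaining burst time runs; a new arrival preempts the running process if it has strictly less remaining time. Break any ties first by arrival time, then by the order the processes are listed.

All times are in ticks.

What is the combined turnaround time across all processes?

Timeline: | P5 0-1 | P4 1-7 | P1 7-17 | P6 17-27 | P2 27-40 | P3 40-54 |
Completion: P1=17  P2=40  P3=54  P4=7  P5=1  P6=27
Turnaround (C−A): P1=17  P2=40  P3=54  P4=7  P5=1  P6=27
Turnaround = completion − arrival: P1=17, P2=40, P3=54, P4=7, P5=1, P6=27
Total turnaround = 17 + 40 + 54 + 7 + 1 + 27 = 146

146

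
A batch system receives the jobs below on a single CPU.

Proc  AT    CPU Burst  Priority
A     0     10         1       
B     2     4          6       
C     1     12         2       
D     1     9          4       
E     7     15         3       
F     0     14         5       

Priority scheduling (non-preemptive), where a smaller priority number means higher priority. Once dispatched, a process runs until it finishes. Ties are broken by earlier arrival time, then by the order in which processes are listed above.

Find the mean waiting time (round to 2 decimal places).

27.33

Gantt: | A 0-10 | C 10-22 | E 22-37 | D 37-46 | F 46-60 | B 60-64 |
Completion: A=10  B=64  C=22  D=46  E=37  F=60
Waiting times: A=0, B=58, C=9, D=36, E=15, F=46
Average waiting = (0+58+9+36+15+46) / 6 = 164/6 = 27.33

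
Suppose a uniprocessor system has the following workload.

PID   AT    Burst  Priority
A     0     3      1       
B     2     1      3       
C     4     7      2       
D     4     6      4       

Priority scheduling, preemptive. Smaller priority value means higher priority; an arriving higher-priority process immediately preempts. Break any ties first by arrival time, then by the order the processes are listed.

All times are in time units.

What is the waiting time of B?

1

Timeline: | A 0-3 | B 3-4 | C 4-11 | D 11-17 |
Completion: A=3  B=4  C=11  D=17
Turnaround (C−A): A=3  B=2  C=7  D=13
Waiting(B) = turnaround − burst = 2 − 1 = 1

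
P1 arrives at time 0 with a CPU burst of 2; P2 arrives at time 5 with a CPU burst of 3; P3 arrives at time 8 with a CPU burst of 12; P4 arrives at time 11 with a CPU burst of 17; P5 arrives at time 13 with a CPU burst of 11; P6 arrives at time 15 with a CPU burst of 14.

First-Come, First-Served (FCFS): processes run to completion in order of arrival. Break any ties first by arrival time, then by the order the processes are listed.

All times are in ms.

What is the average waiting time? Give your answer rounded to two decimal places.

11.00

Timeline: | P1 0-2 | idle 2-5 | P2 5-8 | P3 8-20 | P4 20-37 | P5 37-48 | P6 48-62 |
Completion: P1=2  P2=8  P3=20  P4=37  P5=48  P6=62
Waiting times: P1=0, P2=0, P3=0, P4=9, P5=24, P6=33
Average waiting = (0+0+0+9+24+33) / 6 = 66/6 = 11.00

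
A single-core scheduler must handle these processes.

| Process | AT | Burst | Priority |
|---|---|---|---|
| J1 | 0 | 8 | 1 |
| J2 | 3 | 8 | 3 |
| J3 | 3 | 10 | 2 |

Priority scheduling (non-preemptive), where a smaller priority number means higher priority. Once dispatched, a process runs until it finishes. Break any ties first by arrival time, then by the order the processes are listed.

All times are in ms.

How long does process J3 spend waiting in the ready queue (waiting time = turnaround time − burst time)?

5

Schedule: | J1 0-8 | J3 8-18 | J2 18-26 |
Completion: J1=8  J2=26  J3=18
Turnaround (C−A): J1=8  J2=23  J3=15
Waiting(J3) = turnaround − burst = 15 − 10 = 5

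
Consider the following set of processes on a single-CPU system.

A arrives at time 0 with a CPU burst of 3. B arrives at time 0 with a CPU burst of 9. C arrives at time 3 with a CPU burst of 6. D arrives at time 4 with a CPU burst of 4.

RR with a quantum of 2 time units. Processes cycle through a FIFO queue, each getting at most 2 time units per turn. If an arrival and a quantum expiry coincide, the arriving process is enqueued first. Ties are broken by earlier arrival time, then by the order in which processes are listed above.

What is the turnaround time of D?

11

Timeline: | A 0-2 | B 2-4 | A 4-5 | C 5-7 | D 7-9 | B 9-11 | C 11-13 | D 13-15 | B 15-17 | C 17-19 | B 19-22 |
Completion: A=5  B=22  C=19  D=15
Turnaround(D) = completion − arrival = 15 − 4 = 11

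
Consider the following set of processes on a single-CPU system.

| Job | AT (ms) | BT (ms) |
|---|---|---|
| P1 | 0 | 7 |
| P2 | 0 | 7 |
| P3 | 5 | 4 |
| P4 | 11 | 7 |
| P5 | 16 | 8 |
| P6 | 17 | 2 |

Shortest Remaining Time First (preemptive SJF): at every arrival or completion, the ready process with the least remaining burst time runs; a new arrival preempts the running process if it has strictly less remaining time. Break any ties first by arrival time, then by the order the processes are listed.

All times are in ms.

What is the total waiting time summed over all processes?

34

Timeline: | P1 0-7 | P3 7-11 | P2 11-18 | P6 18-20 | P4 20-27 | P5 27-35 |
Completion: P1=7  P2=18  P3=11  P4=27  P5=35  P6=20
Turnaround (C−A): P1=7  P2=18  P3=6  P4=16  P5=19  P6=3
Waiting = turnaround − burst: P1=0, P2=11, P3=2, P4=9, P5=11, P6=1
Total waiting = 0 + 11 + 2 + 9 + 11 + 1 = 34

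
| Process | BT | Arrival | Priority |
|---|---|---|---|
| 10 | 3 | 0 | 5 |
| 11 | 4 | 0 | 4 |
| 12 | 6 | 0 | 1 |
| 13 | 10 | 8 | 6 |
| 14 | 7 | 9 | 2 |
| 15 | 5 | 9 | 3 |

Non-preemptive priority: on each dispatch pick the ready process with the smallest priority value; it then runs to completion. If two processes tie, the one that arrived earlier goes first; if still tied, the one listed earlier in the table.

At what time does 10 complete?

25

Gantt: | 12 0-6 | 11 6-10 | 14 10-17 | 15 17-22 | 10 22-25 | 13 25-35 |
Completion: 10=25  11=10  12=6  13=35  14=17  15=22
Turnaround (C−A): 10=25  11=10  12=6  13=27  14=8  15=13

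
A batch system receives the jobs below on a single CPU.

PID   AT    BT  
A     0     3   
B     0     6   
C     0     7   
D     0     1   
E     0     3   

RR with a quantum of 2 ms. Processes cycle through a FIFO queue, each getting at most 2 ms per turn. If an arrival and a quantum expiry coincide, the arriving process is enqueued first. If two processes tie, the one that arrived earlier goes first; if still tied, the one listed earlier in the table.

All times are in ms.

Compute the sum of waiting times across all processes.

49

Gantt: | A 0-2 | B 2-4 | C 4-6 | D 6-7 | E 7-9 | A 9-10 | B 10-12 | C 12-14 | E 14-15 | B 15-17 | C 17-20 |
Completion: A=10  B=17  C=20  D=7  E=15
Turnaround (C−A): A=10  B=17  C=20  D=7  E=15
Waiting = turnaround − burst: A=7, B=11, C=13, D=6, E=12
Total waiting = 7 + 11 + 13 + 6 + 12 = 49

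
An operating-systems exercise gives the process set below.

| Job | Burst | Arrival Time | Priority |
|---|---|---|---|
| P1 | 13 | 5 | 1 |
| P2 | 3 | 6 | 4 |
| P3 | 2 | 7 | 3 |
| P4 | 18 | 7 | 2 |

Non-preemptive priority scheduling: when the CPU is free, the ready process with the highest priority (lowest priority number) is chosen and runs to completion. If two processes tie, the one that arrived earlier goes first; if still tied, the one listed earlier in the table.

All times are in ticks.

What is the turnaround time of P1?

Schedule: | idle 0-5 | P1 5-18 | P4 18-36 | P3 36-38 | P2 38-41 |
Completion: P1=18  P2=41  P3=38  P4=36
Turnaround (C−A): P1=13  P2=35  P3=31  P4=29
Turnaround(P1) = completion − arrival = 18 − 5 = 13

13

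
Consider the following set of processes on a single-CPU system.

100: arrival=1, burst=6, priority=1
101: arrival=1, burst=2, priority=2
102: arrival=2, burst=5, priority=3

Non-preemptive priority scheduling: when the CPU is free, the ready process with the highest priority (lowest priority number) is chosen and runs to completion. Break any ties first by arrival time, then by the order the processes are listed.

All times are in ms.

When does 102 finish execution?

Timeline: | idle 0-1 | 100 1-7 | 101 7-9 | 102 9-14 |
Completion: 100=7  101=9  102=14
Turnaround (C−A): 100=6  101=8  102=12

14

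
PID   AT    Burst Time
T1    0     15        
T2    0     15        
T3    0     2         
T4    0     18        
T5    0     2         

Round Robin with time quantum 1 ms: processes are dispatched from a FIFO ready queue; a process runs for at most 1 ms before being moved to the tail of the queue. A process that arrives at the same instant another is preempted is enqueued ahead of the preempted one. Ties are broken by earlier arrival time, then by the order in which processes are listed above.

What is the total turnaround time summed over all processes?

165

Gantt: | T1 0-1 | T2 1-2 | T3 2-3 | T4 3-4 | T5 4-5 | T1 5-6 | T2 6-7 | T3 7-8 | T4 8-9 | T5 9-10 | T1 10-11 | T2 11-12 | T4 12-13 | T1 13-14 | T2 14-15 | T4 15-16 | T1 16-17 | T2 17-18 | T4 18-19 | T1 19-20 | T2 20-21 | T4 21-22 | T1 22-23 | T2 23-24 | T4 24-25 | T1 25-26 | T2 26-27 | T4 27-28 | T1 28-29 | T2 29-30 | T4 30-31 | T1 31-32 | T2 32-33 | T4 33-34 | T1 34-35 | T2 35-36 | T4 36-37 | T1 37-38 | T2 38-39 | T4 39-40 | T1 40-41 | T2 41-42 | T4 42-43 | T1 43-44 | T2 44-45 | T4 45-46 | T1 46-47 | T2 47-48 | T4 48-52 |
Completion: T1=47  T2=48  T3=8  T4=52  T5=10
Turnaround = completion − arrival: T1=47, T2=48, T3=8, T4=52, T5=10
Total turnaround = 47 + 48 + 8 + 52 + 10 = 165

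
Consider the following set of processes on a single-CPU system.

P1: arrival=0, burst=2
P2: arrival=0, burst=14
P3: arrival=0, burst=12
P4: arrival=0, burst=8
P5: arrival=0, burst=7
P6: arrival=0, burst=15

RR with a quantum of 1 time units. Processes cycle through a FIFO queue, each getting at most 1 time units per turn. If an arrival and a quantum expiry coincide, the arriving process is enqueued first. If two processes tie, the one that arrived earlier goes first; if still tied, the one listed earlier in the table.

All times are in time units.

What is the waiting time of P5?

Schedule: | P1 0-1 | P2 1-2 | P3 2-3 | P4 3-4 | P5 4-5 | P6 5-6 | P1 6-7 | P2 7-8 | P3 8-9 | P4 9-10 | P5 10-11 | P6 11-12 | P2 12-13 | P3 13-14 | P4 14-15 | P5 15-16 | P6 16-17 | P2 17-18 | P3 18-19 | P4 19-20 | P5 20-21 | P6 21-22 | P2 22-23 | P3 23-24 | P4 24-25 | P5 25-26 | P6 26-27 | P2 27-28 | P3 28-29 | P4 29-30 | P5 30-31 | P6 31-32 | P2 32-33 | P3 33-34 | P4 34-35 | P5 35-36 | P6 36-37 | P2 37-38 | P3 38-39 | P4 39-40 | P6 40-41 | P2 41-42 | P3 42-43 | P6 43-44 | P2 44-45 | P3 45-46 | P6 46-47 | P2 47-48 | P3 48-49 | P6 49-50 | P2 50-51 | P3 51-52 | P6 52-53 | P2 53-54 | P6 54-55 | P2 55-56 | P6 56-58 |
Completion: P1=7  P2=56  P3=52  P4=40  P5=36  P6=58
Waiting(P5) = turnaround − burst = 36 − 7 = 29

29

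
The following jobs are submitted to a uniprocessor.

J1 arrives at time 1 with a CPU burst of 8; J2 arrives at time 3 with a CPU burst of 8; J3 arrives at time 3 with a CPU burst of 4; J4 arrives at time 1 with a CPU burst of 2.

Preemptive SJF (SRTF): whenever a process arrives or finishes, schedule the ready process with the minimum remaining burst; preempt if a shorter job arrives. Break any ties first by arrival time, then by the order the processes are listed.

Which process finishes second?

Timeline: | idle 0-1 | J4 1-3 | J3 3-7 | J1 7-15 | J2 15-23 |
Completion: J1=15  J2=23  J3=7  J4=3
Turnaround (C−A): J1=14  J2=20  J3=4  J4=2
Finish order: J4 → J3 → J1 → J2

J3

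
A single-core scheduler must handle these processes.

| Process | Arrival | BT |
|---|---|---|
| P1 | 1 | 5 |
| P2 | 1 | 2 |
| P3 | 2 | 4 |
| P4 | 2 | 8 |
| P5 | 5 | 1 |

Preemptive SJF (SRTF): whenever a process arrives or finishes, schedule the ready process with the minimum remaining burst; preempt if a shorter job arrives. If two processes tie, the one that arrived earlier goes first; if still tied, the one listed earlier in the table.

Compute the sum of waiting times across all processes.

20

Schedule: | idle 0-1 | P2 1-3 | P3 3-5 | P5 5-6 | P3 6-8 | P1 8-13 | P4 13-21 |
Completion: P1=13  P2=3  P3=8  P4=21  P5=6
Waiting = turnaround − burst: P1=7, P2=0, P3=2, P4=11, P5=0
Total waiting = 7 + 0 + 2 + 11 + 0 = 20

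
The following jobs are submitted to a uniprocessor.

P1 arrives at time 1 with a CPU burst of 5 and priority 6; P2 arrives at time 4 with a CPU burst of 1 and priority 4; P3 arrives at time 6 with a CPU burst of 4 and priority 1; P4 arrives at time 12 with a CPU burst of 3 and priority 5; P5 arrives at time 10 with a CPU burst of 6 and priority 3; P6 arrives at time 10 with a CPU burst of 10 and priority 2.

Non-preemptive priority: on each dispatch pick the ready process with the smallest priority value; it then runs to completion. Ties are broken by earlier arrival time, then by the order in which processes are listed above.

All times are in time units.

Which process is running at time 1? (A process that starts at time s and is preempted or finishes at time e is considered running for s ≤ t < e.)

Gantt: | idle 0-1 | P1 1-6 | P3 6-10 | P6 10-20 | P5 20-26 | P2 26-27 | P4 27-30 |
Completion: P1=6  P2=27  P3=10  P4=30  P5=26  P6=20
Turnaround (C−A): P1=5  P2=23  P3=4  P4=18  P5=16  P6=10

P1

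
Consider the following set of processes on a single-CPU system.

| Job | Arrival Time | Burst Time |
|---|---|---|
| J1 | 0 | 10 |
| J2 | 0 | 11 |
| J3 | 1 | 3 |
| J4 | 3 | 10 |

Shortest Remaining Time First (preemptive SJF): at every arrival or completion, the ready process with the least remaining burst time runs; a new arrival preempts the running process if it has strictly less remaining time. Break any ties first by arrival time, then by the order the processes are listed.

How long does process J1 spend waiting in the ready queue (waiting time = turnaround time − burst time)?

Timeline: | J1 0-1 | J3 1-4 | J1 4-13 | J4 13-23 | J2 23-34 |
Completion: J1=13  J2=34  J3=4  J4=23
Turnaround (C−A): J1=13  J2=34  J3=3  J4=20
Waiting(J1) = turnaround − burst = 13 − 10 = 3

3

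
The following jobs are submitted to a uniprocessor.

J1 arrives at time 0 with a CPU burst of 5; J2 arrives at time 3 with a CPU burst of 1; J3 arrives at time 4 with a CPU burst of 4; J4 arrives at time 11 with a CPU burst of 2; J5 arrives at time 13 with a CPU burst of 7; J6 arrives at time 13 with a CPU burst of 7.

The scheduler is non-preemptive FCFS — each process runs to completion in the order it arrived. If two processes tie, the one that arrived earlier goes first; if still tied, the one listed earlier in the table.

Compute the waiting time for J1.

0

Timeline: | J1 0-5 | J2 5-6 | J3 6-10 | idle 10-11 | J4 11-13 | J5 13-20 | J6 20-27 |
Completion: J1=5  J2=6  J3=10  J4=13  J5=20  J6=27
Turnaround (C−A): J1=5  J2=3  J3=6  J4=2  J5=7  J6=14
Waiting(J1) = turnaround − burst = 5 − 5 = 0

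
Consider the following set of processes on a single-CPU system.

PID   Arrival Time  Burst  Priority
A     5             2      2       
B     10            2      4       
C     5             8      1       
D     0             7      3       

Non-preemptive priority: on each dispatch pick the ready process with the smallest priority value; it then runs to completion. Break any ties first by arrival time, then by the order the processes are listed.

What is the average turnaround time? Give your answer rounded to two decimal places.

Gantt: | D 0-7 | C 7-15 | A 15-17 | B 17-19 |
Completion: A=17  B=19  C=15  D=7
Turnaround (C−A): A=12  B=9  C=10  D=7
Turnaround times: A=12, B=9, C=10, D=7
Average turnaround = (12+9+10+7) / 4 = 38/4 = 9.50

9.50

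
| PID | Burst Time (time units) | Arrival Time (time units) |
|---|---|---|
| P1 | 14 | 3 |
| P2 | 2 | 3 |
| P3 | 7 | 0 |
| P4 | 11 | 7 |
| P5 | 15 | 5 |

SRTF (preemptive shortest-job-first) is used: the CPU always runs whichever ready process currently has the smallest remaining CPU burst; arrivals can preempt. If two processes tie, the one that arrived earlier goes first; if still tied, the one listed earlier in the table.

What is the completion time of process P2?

5

Timeline: | P3 0-3 | P2 3-5 | P3 5-9 | P4 9-20 | P1 20-34 | P5 34-49 |
Completion: P1=34  P2=5  P3=9  P4=20  P5=49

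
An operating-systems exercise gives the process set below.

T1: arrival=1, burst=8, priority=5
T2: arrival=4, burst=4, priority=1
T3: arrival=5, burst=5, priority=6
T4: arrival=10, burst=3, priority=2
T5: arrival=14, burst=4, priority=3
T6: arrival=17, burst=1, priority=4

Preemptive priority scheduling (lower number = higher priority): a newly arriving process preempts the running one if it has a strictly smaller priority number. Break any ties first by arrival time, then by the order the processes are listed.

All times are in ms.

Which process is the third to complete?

Timeline: | idle 0-1 | T1 1-4 | T2 4-8 | T1 8-10 | T4 10-13 | T1 13-14 | T5 14-18 | T6 18-19 | T1 19-21 | T3 21-26 |
Completion: T1=21  T2=8  T3=26  T4=13  T5=18  T6=19
Finish order: T2 → T4 → T5 → T6 → T1 → T3

T5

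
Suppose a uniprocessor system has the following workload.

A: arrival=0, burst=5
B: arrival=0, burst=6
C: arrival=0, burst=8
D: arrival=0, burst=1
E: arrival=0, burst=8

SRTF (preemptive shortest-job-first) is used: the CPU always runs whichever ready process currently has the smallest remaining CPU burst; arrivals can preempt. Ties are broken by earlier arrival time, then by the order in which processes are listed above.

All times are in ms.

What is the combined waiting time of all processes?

39

Timeline: | D 0-1 | A 1-6 | B 6-12 | C 12-20 | E 20-28 |
Completion: A=6  B=12  C=20  D=1  E=28
Turnaround (C−A): A=6  B=12  C=20  D=1  E=28
Waiting = turnaround − burst: A=1, B=6, C=12, D=0, E=20
Total waiting = 1 + 6 + 12 + 0 + 20 = 39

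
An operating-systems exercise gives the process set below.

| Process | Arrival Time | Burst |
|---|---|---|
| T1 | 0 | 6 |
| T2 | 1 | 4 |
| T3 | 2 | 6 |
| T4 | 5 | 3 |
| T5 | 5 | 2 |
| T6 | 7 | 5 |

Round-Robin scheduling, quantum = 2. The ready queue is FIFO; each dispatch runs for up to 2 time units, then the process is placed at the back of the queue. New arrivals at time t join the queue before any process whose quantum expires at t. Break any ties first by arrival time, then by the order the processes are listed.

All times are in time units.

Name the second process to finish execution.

Gantt: | T1 0-2 | T2 2-4 | T3 4-6 | T1 6-8 | T2 8-10 | T4 10-12 | T5 12-14 | T3 14-16 | T6 16-18 | T1 18-20 | T4 20-21 | T3 21-23 | T6 23-26 |
Completion: T1=20  T2=10  T3=23  T4=21  T5=14  T6=26
Finish order: T2 → T5 → T1 → T4 → T3 → T6

T5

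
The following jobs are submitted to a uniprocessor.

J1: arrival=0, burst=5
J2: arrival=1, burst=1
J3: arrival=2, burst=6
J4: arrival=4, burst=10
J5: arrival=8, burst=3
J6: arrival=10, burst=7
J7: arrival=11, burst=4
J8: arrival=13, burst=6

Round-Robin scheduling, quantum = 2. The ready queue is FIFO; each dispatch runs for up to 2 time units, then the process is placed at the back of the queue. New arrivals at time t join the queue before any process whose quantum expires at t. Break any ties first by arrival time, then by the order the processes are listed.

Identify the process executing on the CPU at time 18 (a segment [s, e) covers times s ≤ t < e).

J7

Gantt: | J1 0-2 | J2 2-3 | J3 3-5 | J1 5-7 | J4 7-9 | J3 9-11 | J1 11-12 | J5 12-14 | J4 14-16 | J6 16-18 | J7 18-20 | J3 20-22 | J8 22-24 | J5 24-25 | J4 25-27 | J6 27-29 | J7 29-31 | J8 31-33 | J4 33-35 | J6 35-37 | J8 37-39 | J4 39-41 | J6 41-42 |
Completion: J1=12  J2=3  J3=22  J4=41  J5=25  J6=42  J7=31  J8=39
Turnaround (C−A): J1=12  J2=2  J3=20  J4=37  J5=17  J6=32  J7=20  J8=26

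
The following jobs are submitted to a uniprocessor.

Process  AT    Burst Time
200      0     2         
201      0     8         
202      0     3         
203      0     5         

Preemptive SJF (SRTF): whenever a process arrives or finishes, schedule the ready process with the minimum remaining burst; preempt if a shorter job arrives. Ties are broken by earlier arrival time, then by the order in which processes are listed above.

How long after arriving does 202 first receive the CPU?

2

Timeline: | 200 0-2 | 202 2-5 | 203 5-10 | 201 10-18 |
Completion: 200=2  201=18  202=5  203=10
Response(202) = first start − arrival = 2 − 0 = 2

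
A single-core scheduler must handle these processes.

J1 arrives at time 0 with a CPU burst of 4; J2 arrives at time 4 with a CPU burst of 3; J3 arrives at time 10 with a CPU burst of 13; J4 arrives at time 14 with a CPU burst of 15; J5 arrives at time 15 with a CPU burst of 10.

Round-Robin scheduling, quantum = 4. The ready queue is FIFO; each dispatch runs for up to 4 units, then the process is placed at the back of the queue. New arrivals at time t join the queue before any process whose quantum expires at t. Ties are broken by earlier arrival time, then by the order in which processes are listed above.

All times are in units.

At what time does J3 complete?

43

Schedule: | J1 0-4 | J2 4-7 | idle 7-10 | J3 10-14 | J4 14-18 | J3 18-22 | J5 22-26 | J4 26-30 | J3 30-34 | J5 34-38 | J4 38-42 | J3 42-43 | J5 43-45 | J4 45-48 |
Completion: J1=4  J2=7  J3=43  J4=48  J5=45
Turnaround (C−A): J1=4  J2=3  J3=33  J4=34  J5=30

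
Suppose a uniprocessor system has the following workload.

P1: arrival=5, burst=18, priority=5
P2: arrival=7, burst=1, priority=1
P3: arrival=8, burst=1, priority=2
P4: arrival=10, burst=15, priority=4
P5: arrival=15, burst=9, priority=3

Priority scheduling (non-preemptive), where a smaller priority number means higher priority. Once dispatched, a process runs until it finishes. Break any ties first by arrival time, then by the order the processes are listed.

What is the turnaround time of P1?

Schedule: | idle 0-5 | P1 5-23 | P2 23-24 | P3 24-25 | P5 25-34 | P4 34-49 |
Completion: P1=23  P2=24  P3=25  P4=49  P5=34
Turnaround (C−A): P1=18  P2=17  P3=17  P4=39  P5=19
Turnaround(P1) = completion − arrival = 23 − 5 = 18

18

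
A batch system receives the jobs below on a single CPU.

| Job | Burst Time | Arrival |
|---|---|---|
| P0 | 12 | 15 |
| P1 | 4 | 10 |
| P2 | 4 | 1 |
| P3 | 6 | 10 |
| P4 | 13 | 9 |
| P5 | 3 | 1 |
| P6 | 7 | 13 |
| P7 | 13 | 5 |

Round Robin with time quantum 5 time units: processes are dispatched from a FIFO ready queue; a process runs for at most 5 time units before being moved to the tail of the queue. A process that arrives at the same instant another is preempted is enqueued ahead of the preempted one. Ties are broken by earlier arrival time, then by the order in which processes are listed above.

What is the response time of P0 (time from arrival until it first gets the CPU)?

Schedule: | idle 0-1 | P2 1-5 | P5 5-8 | P7 8-13 | P4 13-18 | P1 18-22 | P3 22-27 | P6 27-32 | P7 32-37 | P0 37-42 | P4 42-47 | P3 47-48 | P6 48-50 | P7 50-53 | P0 53-58 | P4 58-61 | P0 61-63 |
Completion: P0=63  P1=22  P2=5  P3=48  P4=61  P5=8  P6=50  P7=53
Turnaround (C−A): P0=48  P1=12  P2=4  P3=38  P4=52  P5=7  P6=37  P7=48
Response(P0) = first start − arrival = 37 − 15 = 22

22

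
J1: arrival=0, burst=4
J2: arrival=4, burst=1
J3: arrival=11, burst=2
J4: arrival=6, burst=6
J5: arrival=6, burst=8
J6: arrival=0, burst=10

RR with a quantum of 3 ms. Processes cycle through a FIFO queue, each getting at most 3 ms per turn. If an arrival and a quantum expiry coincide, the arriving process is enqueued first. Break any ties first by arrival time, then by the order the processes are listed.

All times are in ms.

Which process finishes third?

J3

Timeline: | J1 0-3 | J6 3-6 | J1 6-7 | J2 7-8 | J4 8-11 | J5 11-14 | J6 14-17 | J3 17-19 | J4 19-22 | J5 22-25 | J6 25-28 | J5 28-30 | J6 30-31 |
Completion: J1=7  J2=8  J3=19  J4=22  J5=30  J6=31
Finish order: J1 → J2 → J3 → J4 → J5 → J6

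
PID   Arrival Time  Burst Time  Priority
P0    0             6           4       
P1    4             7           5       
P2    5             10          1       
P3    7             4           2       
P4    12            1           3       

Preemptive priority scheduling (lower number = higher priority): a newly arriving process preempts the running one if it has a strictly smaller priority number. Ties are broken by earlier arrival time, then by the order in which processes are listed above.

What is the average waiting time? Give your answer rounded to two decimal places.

9.40

Schedule: | P0 0-5 | P2 5-15 | P3 15-19 | P4 19-20 | P0 20-21 | P1 21-28 |
Completion: P0=21  P1=28  P2=15  P3=19  P4=20
Turnaround (C−A): P0=21  P1=24  P2=10  P3=12  P4=8
Waiting times: P0=15, P1=17, P2=0, P3=8, P4=7
Average waiting = (15+17+0+8+7) / 5 = 47/5 = 9.40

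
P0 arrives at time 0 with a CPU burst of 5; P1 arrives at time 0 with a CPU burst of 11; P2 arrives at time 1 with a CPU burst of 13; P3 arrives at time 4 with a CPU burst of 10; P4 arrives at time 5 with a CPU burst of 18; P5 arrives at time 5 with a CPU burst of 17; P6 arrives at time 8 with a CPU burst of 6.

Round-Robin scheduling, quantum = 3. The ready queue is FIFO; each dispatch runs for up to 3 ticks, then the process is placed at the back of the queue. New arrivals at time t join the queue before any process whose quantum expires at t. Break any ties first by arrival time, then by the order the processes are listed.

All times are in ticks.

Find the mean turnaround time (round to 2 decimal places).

Schedule: | P0 0-3 | P1 3-6 | P2 6-9 | P0 9-11 | P3 11-14 | P4 14-17 | P5 17-20 | P1 20-23 | P6 23-26 | P2 26-29 | P3 29-32 | P4 32-35 | P5 35-38 | P1 38-41 | P6 41-44 | P2 44-47 | P3 47-50 | P4 50-53 | P5 53-56 | P1 56-58 | P2 58-61 | P3 61-62 | P4 62-65 | P5 65-68 | P2 68-69 | P4 69-72 | P5 72-75 | P4 75-78 | P5 78-80 |
Completion: P0=11  P1=58  P2=69  P3=62  P4=78  P5=80  P6=44
Turnaround (C−A): P0=11  P1=58  P2=68  P3=58  P4=73  P5=75  P6=36
Turnaround times: P0=11, P1=58, P2=68, P3=58, P4=73, P5=75, P6=36
Average turnaround = (11+58+68+58+73+75+36) / 7 = 379/7 = 54.14

54.14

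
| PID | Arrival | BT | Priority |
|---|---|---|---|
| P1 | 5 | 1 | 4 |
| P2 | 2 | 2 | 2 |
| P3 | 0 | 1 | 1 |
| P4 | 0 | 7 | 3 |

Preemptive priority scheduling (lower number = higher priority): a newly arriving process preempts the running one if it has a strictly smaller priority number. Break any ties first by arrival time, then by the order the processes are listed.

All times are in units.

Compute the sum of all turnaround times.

19

Timeline: | P3 0-1 | P4 1-2 | P2 2-4 | P4 4-10 | P1 10-11 |
Completion: P1=11  P2=4  P3=1  P4=10
Turnaround (C−A): P1=6  P2=2  P3=1  P4=10
Turnaround = completion − arrival: P1=6, P2=2, P3=1, P4=10
Total turnaround = 6 + 2 + 1 + 10 = 19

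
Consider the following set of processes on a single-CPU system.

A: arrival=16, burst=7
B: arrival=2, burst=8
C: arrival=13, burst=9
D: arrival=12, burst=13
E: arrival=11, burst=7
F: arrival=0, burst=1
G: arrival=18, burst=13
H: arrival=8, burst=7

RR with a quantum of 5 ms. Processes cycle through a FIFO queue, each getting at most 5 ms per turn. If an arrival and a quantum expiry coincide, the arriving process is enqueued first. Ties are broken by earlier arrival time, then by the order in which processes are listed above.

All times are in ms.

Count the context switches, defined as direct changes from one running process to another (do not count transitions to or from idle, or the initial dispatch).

14

Gantt: | F 0-1 | idle 1-2 | B 2-10 | H 10-15 | E 15-20 | D 20-25 | C 25-30 | H 30-32 | A 32-37 | G 37-42 | E 42-44 | D 44-49 | C 49-53 | A 53-55 | G 55-60 | D 60-63 | G 63-66 |
Completion: A=55  B=10  C=53  D=63  E=44  F=1  G=66  H=32
Turnaround (C−A): A=39  B=8  C=40  D=51  E=33  F=1  G=48  H=24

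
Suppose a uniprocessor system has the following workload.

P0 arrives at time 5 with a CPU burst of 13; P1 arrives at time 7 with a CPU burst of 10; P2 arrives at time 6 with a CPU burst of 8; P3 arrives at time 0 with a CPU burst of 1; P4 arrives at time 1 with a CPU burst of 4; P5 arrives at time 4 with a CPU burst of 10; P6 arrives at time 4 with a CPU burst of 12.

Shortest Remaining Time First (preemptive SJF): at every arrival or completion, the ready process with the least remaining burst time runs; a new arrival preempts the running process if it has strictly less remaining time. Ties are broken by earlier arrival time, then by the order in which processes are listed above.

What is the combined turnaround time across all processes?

Schedule: | P3 0-1 | P4 1-5 | P5 5-6 | P2 6-14 | P5 14-23 | P1 23-33 | P6 33-45 | P0 45-58 |
Completion: P0=58  P1=33  P2=14  P3=1  P4=5  P5=23  P6=45
Turnaround (C−A): P0=53  P1=26  P2=8  P3=1  P4=4  P5=19  P6=41
Turnaround = completion − arrival: P0=53, P1=26, P2=8, P3=1, P4=4, P5=19, P6=41
Total turnaround = 53 + 26 + 8 + 1 + 4 + 19 + 41 = 152

152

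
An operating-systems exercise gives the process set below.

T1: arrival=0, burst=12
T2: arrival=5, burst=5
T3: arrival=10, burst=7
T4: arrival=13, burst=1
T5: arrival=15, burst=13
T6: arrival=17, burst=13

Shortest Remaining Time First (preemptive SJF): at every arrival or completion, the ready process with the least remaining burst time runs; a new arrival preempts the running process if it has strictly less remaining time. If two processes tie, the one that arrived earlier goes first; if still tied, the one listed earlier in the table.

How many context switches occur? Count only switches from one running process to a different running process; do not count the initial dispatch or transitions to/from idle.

Timeline: | T1 0-5 | T2 5-10 | T1 10-13 | T4 13-14 | T1 14-18 | T3 18-25 | T5 25-38 | T6 38-51 |
Completion: T1=18  T2=10  T3=25  T4=14  T5=38  T6=51
Turnaround (C−A): T1=18  T2=5  T3=15  T4=1  T5=23  T6=34

7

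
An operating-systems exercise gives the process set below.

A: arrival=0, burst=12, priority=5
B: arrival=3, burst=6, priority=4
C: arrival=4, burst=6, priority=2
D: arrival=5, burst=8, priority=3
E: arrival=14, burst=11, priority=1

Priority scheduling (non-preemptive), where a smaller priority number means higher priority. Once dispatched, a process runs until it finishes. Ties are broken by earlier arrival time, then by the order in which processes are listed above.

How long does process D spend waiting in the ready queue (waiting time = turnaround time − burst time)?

24

Schedule: | A 0-12 | C 12-18 | E 18-29 | D 29-37 | B 37-43 |
Completion: A=12  B=43  C=18  D=37  E=29
Turnaround (C−A): A=12  B=40  C=14  D=32  E=15
Waiting(D) = turnaround − burst = 32 − 8 = 24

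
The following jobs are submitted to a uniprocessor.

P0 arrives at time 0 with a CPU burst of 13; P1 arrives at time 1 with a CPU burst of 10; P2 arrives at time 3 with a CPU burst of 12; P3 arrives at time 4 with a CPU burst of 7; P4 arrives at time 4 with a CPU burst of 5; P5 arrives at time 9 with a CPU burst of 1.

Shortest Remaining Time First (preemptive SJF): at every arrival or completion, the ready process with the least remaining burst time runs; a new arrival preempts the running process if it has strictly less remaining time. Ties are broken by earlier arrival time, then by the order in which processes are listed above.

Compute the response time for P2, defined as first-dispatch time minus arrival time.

33

Gantt: | P0 0-1 | P1 1-4 | P4 4-9 | P5 9-10 | P1 10-17 | P3 17-24 | P0 24-36 | P2 36-48 |
Completion: P0=36  P1=17  P2=48  P3=24  P4=9  P5=10
Response(P2) = first start − arrival = 36 − 3 = 33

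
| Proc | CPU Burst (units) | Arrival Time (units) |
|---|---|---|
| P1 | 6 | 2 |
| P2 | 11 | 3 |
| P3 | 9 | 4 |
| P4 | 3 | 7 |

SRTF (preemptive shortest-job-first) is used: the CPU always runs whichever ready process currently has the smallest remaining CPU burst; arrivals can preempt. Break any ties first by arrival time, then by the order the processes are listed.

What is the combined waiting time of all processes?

Timeline: | idle 0-2 | P1 2-8 | P4 8-11 | P3 11-20 | P2 20-31 |
Completion: P1=8  P2=31  P3=20  P4=11
Turnaround (C−A): P1=6  P2=28  P3=16  P4=4
Waiting = turnaround − burst: P1=0, P2=17, P3=7, P4=1
Total waiting = 0 + 17 + 7 + 1 = 25

25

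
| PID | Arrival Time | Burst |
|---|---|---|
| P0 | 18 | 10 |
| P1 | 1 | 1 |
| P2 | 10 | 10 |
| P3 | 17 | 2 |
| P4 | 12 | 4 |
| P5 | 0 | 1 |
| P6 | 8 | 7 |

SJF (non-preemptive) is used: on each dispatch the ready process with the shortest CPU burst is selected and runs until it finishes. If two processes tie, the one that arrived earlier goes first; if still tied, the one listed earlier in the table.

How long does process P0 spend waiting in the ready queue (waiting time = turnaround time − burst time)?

13

Timeline: | P5 0-1 | P1 1-2 | idle 2-8 | P6 8-15 | P4 15-19 | P3 19-21 | P2 21-31 | P0 31-41 |
Completion: P0=41  P1=2  P2=31  P3=21  P4=19  P5=1  P6=15
Turnaround (C−A): P0=23  P1=1  P2=21  P3=4  P4=7  P5=1  P6=7
Waiting(P0) = turnaround − burst = 23 − 10 = 13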